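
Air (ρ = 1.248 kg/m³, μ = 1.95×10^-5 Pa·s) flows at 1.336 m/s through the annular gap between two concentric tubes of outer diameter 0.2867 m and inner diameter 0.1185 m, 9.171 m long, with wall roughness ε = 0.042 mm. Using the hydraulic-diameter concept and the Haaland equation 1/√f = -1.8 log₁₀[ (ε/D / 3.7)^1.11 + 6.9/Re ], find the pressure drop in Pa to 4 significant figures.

Hydraulic diameter D_h = 4A/P = D_o - D_i = 0.2867 - 0.1185 = 0.1682 m.
Re = ρVD_h/μ = 1.248·1.336·0.1682/1.95e-05 = 1.438e+04.
ε/D_h = 4.2e-05/0.1682 = 0.00025; Haaland gives 1/√f = -1.8 log₁₀[2.35e-05+0.00048] = 5.937, so f = 0.02837.
ΔP = f(L/D_h)(ρV²/2) = 0.02837·9.171/0.1682·1.114 = 1.723 Pa.

ΔP ≈ 1.723 Pa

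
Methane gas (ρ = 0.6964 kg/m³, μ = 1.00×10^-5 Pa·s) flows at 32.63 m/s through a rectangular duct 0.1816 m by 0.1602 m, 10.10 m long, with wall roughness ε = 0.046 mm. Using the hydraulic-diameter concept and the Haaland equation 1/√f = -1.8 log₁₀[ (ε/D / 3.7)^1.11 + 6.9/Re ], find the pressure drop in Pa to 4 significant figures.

Hydraulic diameter D_h = 4A/P = 4·(0.1816·0.1602)/(2·(0.1816+0.1602)) = 0.1164/0.6836 = 0.1702 m.
Re = ρVD_h/μ = 0.6964·32.63·0.1702/1e-05 = 3.868e+05.
ε/D_h = 4.6e-05/0.1702 = 0.00027; Haaland gives 1/√f = -1.8 log₁₀[2.56e-05+1.78e-05] = 7.852, so f = 0.01622.
ΔP = f(L/D_h)(ρV²/2) = 0.01622·10.1/0.1702·370.7 = 356.8 Pa.

ΔP ≈ 356.8 Pa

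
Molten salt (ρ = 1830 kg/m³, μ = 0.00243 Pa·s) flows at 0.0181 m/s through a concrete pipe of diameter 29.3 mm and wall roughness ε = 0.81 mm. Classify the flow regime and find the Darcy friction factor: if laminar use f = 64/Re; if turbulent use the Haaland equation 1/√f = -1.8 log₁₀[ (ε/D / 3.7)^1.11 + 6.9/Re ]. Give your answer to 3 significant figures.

f ≈ 0.160

Re = ρVD/μ = 1830·0.0181·0.0293/0.00243 = 399.4.
Re < 2300 → laminar, so f = 64/Re = 0.1602 (roughness is irrelevant in laminar flow).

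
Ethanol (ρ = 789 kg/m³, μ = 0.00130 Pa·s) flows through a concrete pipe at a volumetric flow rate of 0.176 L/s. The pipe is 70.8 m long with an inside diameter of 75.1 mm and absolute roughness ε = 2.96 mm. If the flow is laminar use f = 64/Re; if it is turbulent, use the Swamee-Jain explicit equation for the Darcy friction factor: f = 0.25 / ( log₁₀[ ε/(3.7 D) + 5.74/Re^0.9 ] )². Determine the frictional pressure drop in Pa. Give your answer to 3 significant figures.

ΔP ≈ 20.7 Pa

Q = 0.176 L/s = 0.176/1000 = 0.000176 m³/s.
Cross-sectional area A = πD²/4 = π(0.0751)²/4 = 0.00443 m²; mean velocity V = Q/A = 0.000176/0.00443 = 0.03973 m/s.
Reynolds number Re = ρVD/μ = 789 · 0.03973 · 0.0751 / 0.0013 = 1811.
Re < 2300 → laminar flow, so f = 64/Re = 64/1811 = 0.03534 (the turbulent correlation is not needed).
Darcy-Weisbach: ΔP = f(L/D)(ρV²/2) = 0.03534·(70.8/0.0751)·(789·0.03973²/2) = 0.03534·942.7·0.6228 = 20.75 Pa.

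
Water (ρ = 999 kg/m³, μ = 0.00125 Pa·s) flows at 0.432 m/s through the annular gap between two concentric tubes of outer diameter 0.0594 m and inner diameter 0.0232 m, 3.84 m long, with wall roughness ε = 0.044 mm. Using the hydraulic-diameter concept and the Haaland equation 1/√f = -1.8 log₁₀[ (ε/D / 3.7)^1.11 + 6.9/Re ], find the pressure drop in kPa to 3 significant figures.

ΔP ≈ 0.305 kPa

Hydraulic diameter D_h = 4A/P = D_o - D_i = 0.0594 - 0.0232 = 0.0362 m.
Re = ρVD_h/μ = 999·0.432·0.0362/0.00125 = 1.25e+04.
ε/D_h = 4.4e-05/0.0362 = 0.00122; Haaland gives 1/√f = -1.8 log₁₀[0.000136+0.000552] = 5.692, so f = 0.03086.
ΔP = f(L/D_h)(ρV²/2) = 0.03086·3.84/0.0362·93.22 = 305.2 Pa.
ΔP = 0.305 kPa.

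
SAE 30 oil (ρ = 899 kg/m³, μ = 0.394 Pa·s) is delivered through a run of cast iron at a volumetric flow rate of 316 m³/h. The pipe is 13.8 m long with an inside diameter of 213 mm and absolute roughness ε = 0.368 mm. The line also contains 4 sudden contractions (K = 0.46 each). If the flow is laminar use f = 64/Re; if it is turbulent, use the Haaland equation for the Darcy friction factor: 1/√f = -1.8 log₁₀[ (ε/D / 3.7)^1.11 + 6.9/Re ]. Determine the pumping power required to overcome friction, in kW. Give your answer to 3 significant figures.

P ≈ 1.27 kW

Q = 316 m³/h = 316/3600 = 0.08778 m³/s.
Cross-sectional area A = πD²/4 = π(0.213)²/4 = 0.03563 m²; mean velocity V = Q/A = 0.08778/0.03563 = 2.463 m/s.
Reynolds number Re = ρVD/μ = 899 · 2.463 · 0.213 / 0.394 = 1197.
Re < 2300 → laminar flow, so f = 64/Re = 64/1197 = 0.05346 (the turbulent correlation is not needed).
Total minor-loss coefficient ΣK = 4·0.46 = 1.84.
ΔP = [f·L/D + ΣK]·(ρV²/2) = [0.05346·13.8/0.213 + 1.84]·(899·2.463²/2) = [3.463 + 1.84]·2728 = 1.447e+04 Pa.
Pumping power P = QΔP = 0.08778·1.447e+04 = 1270 W = 1.27 kW.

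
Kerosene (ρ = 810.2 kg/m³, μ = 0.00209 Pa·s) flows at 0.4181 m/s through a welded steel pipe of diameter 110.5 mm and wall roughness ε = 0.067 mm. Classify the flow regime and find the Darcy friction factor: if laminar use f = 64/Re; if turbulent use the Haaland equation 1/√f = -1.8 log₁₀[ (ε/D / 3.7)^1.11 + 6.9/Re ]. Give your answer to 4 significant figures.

f ≈ 0.02752

Re = ρVD/μ = 810.2·0.4181·0.1105/0.00209 = 1.791e+04.
Re > 4000 → turbulent. ε/D = 6.7e-05/0.1105 = 0.000606; Haaland: 1/√f = -1.8 log₁₀[6.28e-05 + 0.000385] = 6.028, so f = 0.02752.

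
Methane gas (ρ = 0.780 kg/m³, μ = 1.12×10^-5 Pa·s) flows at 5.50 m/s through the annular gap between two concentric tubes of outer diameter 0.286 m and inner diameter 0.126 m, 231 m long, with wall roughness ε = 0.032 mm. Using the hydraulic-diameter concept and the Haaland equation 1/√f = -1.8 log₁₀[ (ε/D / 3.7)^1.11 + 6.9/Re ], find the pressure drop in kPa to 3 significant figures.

ΔP ≈ 0.349 kPa

Hydraulic diameter D_h = 4A/P = D_o - D_i = 0.286 - 0.126 = 0.16 m.
Re = ρVD_h/μ = 0.78·5.5·0.16/1.12e-05 = 6.129e+04.
ε/D_h = 3.2e-05/0.16 = 0.0002; Haaland gives 1/√f = -1.8 log₁₀[1.83e-05+0.000113] = 6.989, so f = 0.02047.
ΔP = f(L/D_h)(ρV²/2) = 0.02047·231/0.16·11.8 = 348.7 Pa.
ΔP = 0.349 kPa.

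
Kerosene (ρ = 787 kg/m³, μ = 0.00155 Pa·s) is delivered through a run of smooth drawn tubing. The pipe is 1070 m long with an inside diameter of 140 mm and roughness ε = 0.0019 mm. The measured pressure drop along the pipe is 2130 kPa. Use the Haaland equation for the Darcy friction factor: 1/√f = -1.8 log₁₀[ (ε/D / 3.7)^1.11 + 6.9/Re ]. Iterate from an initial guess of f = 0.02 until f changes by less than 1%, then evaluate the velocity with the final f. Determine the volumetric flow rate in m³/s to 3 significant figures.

Q ≈ 0.113 m³/s

Rearranging Darcy-Weisbach: V = √(2·ΔP·D/(f·L·ρ)). With ε/D = 1.9e-06/0.14 = 1.36e-05, iterate starting from f = 0.02:
  f = 0.02 → V = √(2·2.13e+06·0.14/(0.02·1070·787)) = 5.951 m/s; Re = ρVD/μ = 4.23e+05; f → 0.0136
  f = 0.0136 → V = 7.216 m/s; Re = 5.129e+05; f → 0.01316
  f = 0.01316 → V = 7.335 m/s; Re = 5.214e+05; f → 0.01313
Converged (Δf/f < 1%). With the final f = 0.01313: V = √(2·2.13e+06·0.14/(0.01313·1070·787)) = 7.345 m/s.
Q = V·A = 7.345·(π/4·0.14²) = 0.1131 m³/s = 0.113 m³/s.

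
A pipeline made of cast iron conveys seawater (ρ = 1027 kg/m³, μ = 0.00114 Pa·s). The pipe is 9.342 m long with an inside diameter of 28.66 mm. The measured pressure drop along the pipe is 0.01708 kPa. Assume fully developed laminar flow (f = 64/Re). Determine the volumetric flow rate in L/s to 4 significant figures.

For laminar flow, f = 64/Re with Re = ρVD/μ, so Darcy-Weisbach reduces to ΔP = 32μLV/D². Solving for V: V = ΔP·D²/(32μL) = 17.08·(0.02866)²/(32·0.00114·9.342) = 0.04117 m/s.
Check: Re = ρVD/μ = 1027·0.04117·0.02866/0.00114 = 1063 < 2300, so the laminar assumption holds.
Q = V·A = 0.04117·(π/4·0.02866²) = 2.656e-05 m³/s = 0.02656 L/s.

Q ≈ 0.02656 L/s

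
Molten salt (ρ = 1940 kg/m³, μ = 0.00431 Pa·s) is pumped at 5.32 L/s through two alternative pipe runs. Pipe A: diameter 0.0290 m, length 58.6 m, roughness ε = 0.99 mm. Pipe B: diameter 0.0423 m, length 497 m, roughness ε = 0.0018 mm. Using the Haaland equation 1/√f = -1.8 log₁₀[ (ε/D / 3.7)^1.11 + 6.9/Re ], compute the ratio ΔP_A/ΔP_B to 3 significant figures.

Pipe A: V = Q/A = 0.00532/0.0006605 = 8.054 m/s; Re = 1.051e+05; ε/D = 0.0341; Haaland → f = 0.06077; ΔP_A = f(L/D)(ρV²/2) = 7.727e+06 Pa.
Pipe B: V = Q/A = 0.00532/0.001405 = 3.786 m/s; Re = 7.208e+04; ε/D = 4.26e-05; Haaland → f = 0.01925; ΔP_B = f(L/D)(ρV²/2) = 3.144e+06 Pa.
ΔP_A/ΔP_B = 7.727e+06/3.144e+06 = 2.46.

ΔP_A/ΔP_B ≈ 2.46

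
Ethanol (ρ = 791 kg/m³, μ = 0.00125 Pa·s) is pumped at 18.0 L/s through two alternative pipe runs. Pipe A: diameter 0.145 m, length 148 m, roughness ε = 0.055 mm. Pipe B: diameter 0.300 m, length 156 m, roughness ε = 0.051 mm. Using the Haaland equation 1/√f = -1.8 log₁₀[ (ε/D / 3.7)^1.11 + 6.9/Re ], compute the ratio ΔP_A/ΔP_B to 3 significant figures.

Pipe A: V = Q/A = 0.018/0.01651 = 1.09 m/s; Re = 1e+05; ε/D = 0.000379; Haaland → f = 0.01955; ΔP_A = f(L/D)(ρV²/2) = 9377 Pa.
Pipe B: V = Q/A = 0.018/0.07069 = 0.2546 m/s; Re = 4.834e+04; ε/D = 0.00017; Haaland → f = 0.02136; ΔP_B = f(L/D)(ρV²/2) = 284.9 Pa.
ΔP_A/ΔP_B = 9377/284.9 = 32.9.

ΔP_A/ΔP_B ≈ 32.9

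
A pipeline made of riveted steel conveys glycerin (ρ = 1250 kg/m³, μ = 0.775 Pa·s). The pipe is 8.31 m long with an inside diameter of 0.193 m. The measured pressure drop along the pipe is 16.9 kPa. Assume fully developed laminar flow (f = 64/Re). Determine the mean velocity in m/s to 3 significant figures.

V ≈ 3.05 m/s

For laminar flow, f = 64/Re with Re = ρVD/μ, so Darcy-Weisbach reduces to ΔP = 32μLV/D². Solving for V: V = ΔP·D²/(32μL) = 1.69e+04·(0.193)²/(32·0.775·8.31) = 3.055 m/s.
Check: Re = ρVD/μ = 1250·3.055·0.193/0.775 = 950.9 < 2300, so the laminar assumption holds.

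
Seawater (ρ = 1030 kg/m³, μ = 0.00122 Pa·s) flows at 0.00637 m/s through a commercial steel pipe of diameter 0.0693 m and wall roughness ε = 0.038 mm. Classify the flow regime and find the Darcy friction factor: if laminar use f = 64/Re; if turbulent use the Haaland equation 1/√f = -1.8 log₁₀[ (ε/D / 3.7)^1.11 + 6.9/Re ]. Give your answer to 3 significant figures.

Re = ρVD/μ = 1030·0.00637·0.0693/0.00122 = 372.7.
Re < 2300 → laminar, so f = 64/Re = 0.1717 (roughness is irrelevant in laminar flow).

f ≈ 0.172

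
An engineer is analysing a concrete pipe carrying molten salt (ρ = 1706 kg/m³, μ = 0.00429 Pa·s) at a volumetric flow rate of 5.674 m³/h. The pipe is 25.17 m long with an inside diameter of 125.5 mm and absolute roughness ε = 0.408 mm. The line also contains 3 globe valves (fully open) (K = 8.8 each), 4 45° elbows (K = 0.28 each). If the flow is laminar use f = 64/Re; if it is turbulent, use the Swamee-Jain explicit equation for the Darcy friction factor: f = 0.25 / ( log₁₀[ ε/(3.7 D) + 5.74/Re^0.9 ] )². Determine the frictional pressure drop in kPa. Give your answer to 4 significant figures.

ΔP ≈ 0.4907 kPa

Q = 5.674 m³/h = 5.674/3600 = 0.001576 m³/s.
Cross-sectional area A = πD²/4 = π(0.1255)²/4 = 0.01237 m²; mean velocity V = Q/A = 0.001576/0.01237 = 0.1274 m/s.
Reynolds number Re = ρVD/μ = 1706 · 0.1274 · 0.1255 / 0.00429 = 6359.
Re > 4000 → turbulent. Relative roughness ε/D = 0.000408/0.1255 = 0.00325. Swamee-Jain: f = 0.25/(log₁₀[0.00325/3.7 + 5.74/6359^0.9])² = 0.25/(log₁₀[0.000879 + 0.00217])² = 0.25/(-2.516)² = 0.03948.
Total minor-loss coefficient ΣK = 3·8.8 + 4·0.28 = 27.5.
ΔP = [f·L/D + ΣK]·(ρV²/2) = [0.03948·25.17/0.1255 + 27.5]·(1706·0.1274²/2) = [7.919 + 27.5]·13.85 = 490.7 Pa.
ΔP = 490.7 Pa = 0.4907 kPa.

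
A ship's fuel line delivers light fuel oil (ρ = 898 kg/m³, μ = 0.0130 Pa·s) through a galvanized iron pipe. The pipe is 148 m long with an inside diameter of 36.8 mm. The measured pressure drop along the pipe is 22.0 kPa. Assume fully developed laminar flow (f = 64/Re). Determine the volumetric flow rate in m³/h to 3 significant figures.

For laminar flow, f = 64/Re with Re = ρVD/μ, so Darcy-Weisbach reduces to ΔP = 32μLV/D². Solving for V: V = ΔP·D²/(32μL) = 2.2e+04·(0.0368)²/(32·0.013·148) = 0.4839 m/s.
Check: Re = ρVD/μ = 898·0.4839·0.0368/0.013 = 1230 < 2300, so the laminar assumption holds.
Q = V·A = 0.4839·(π/4·0.0368²) = 0.0005147 m³/s = 1.85 m³/h.

Q ≈ 1.85 m³/h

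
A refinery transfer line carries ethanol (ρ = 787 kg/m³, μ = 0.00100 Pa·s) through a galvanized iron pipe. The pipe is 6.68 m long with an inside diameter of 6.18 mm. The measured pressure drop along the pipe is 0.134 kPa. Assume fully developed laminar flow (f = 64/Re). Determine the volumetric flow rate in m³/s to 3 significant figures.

For laminar flow, f = 64/Re with Re = ρVD/μ, so Darcy-Weisbach reduces to ΔP = 32μLV/D². Solving for V: V = ΔP·D²/(32μL) = 134·(0.00618)²/(32·0.001·6.68) = 0.02394 m/s.
Check: Re = ρVD/μ = 787·0.02394·0.00618/0.001 = 116.4 < 2300, so the laminar assumption holds.
Q = V·A = 0.02394·(π/4·0.00618²) = 7.182e-07 m³/s = 7.18×10^-7 m³/s.

Q ≈ 7.18×10^-7 m³/s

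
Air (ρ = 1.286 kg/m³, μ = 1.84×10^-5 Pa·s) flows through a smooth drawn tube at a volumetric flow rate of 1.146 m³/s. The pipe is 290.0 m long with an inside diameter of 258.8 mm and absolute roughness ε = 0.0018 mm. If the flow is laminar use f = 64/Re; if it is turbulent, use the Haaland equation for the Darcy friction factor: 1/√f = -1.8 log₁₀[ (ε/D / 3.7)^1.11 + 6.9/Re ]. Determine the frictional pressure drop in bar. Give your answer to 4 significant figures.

Cross-sectional area A = πD²/4 = π(0.2588)²/4 = 0.0526 m²; mean velocity V = Q/A = 1.146/0.0526 = 21.79 m/s.
Reynolds number Re = ρVD/μ = 1.286 · 21.79 · 0.2588 / 1.84e-05 = 3.941e+05.
Re > 4000 → turbulent. Relative roughness ε/D = 1.8e-06/0.2588 = 6.96e-06. Haaland: 1/√f = -1.8 log₁₀[(6.96e-06/3.7)^1.11 + 6.9/3.941e+05] = -1.8 log₁₀[4.41e-07 + 1.75e-05] = 8.543, so f = 0.0137.
Darcy-Weisbach: ΔP = f(L/D)(ρV²/2) = 0.0137·(290/0.2588)·(1.286·21.79²/2) = 0.0137·1121·305.2 = 4686 Pa.
ΔP = 4686 Pa = 0.04686 bar.

ΔP ≈ 0.04686 bar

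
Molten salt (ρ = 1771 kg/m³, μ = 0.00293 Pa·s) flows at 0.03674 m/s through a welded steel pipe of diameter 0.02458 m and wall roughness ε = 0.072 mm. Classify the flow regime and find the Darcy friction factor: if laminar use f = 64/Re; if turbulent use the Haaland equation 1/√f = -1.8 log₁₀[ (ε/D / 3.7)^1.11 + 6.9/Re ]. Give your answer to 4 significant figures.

Re = ρVD/μ = 1771·0.03674·0.02458/0.00293 = 545.8.
Re < 2300 → laminar, so f = 64/Re = 0.1172 (roughness is irrelevant in laminar flow).

f ≈ 0.1172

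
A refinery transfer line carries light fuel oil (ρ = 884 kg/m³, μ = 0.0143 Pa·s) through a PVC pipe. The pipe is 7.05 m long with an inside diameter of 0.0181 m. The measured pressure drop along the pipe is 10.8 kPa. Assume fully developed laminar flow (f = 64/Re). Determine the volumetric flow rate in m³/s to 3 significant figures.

For laminar flow, f = 64/Re with Re = ρVD/μ, so Darcy-Weisbach reduces to ΔP = 32μLV/D². Solving for V: V = ΔP·D²/(32μL) = 1.08e+04·(0.0181)²/(32·0.0143·7.05) = 1.097 m/s.
Check: Re = ρVD/μ = 884·1.097·0.0181/0.0143 = 1227 < 2300, so the laminar assumption holds.
Q = V·A = 1.097·(π/4·0.0181²) = 0.0002822 m³/s = 2.82×10^-4 m³/s.

Q ≈ 2.82×10^-4 m³/s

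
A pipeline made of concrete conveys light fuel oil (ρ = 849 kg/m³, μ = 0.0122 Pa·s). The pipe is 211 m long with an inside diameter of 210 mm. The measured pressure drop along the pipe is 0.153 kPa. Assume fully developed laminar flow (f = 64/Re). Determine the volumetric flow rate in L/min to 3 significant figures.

For laminar flow, f = 64/Re with Re = ρVD/μ, so Darcy-Weisbach reduces to ΔP = 32μLV/D². Solving for V: V = ΔP·D²/(32μL) = 153·(0.21)²/(32·0.0122·211) = 0.08191 m/s.
Check: Re = ρVD/μ = 849·0.08191·0.21/0.0122 = 1197 < 2300, so the laminar assumption holds.
Q = V·A = 0.08191·(π/4·0.21²) = 0.002837 m³/s = 170 L/min.

Q ≈ 170 L/min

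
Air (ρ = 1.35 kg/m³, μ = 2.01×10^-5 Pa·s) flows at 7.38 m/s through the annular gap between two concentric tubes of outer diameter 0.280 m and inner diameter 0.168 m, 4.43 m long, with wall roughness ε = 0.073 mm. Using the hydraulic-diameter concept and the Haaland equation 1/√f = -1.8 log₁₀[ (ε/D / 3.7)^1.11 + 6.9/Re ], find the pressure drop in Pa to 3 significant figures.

Hydraulic diameter D_h = 4A/P = D_o - D_i = 0.28 - 0.168 = 0.112 m.
Re = ρVD_h/μ = 1.35·7.38·0.112/2.01e-05 = 5.552e+04.
ε/D_h = 7.3e-05/0.112 = 0.000652; Haaland gives 1/√f = -1.8 log₁₀[6.81e-05+0.000124] = 6.689, so f = 0.02235.
ΔP = f(L/D_h)(ρV²/2) = 0.02235·4.43/0.112·36.76 = 32.5 Pa.

ΔP ≈ 32.5 Pa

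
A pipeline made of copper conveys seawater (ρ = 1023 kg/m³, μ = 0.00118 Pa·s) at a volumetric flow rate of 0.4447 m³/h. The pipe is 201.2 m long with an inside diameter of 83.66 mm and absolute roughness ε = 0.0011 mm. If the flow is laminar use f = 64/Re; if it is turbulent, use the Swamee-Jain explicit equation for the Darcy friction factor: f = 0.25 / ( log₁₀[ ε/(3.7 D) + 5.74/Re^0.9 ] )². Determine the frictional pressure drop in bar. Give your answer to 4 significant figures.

Q = 0.4447 m³/h = 0.4447/3600 = 0.0001235 m³/s.
Cross-sectional area A = πD²/4 = π(0.08366)²/4 = 0.005497 m²; mean velocity V = Q/A = 0.0001235/0.005497 = 0.02247 m/s.
Reynolds number Re = ρVD/μ = 1023 · 0.02247 · 0.08366 / 0.00118 = 1630.
Re < 2300 → laminar flow, so f = 64/Re = 64/1630 = 0.03927 (the turbulent correlation is not needed).
Darcy-Weisbach: ΔP = f(L/D)(ρV²/2) = 0.03927·(201.2/0.08366)·(1023·0.02247²/2) = 0.03927·2405·0.2583 = 24.39 Pa.
ΔP = 24.39 Pa = 2.439×10^-4 bar.

ΔP ≈ 2.439×10^-4 bar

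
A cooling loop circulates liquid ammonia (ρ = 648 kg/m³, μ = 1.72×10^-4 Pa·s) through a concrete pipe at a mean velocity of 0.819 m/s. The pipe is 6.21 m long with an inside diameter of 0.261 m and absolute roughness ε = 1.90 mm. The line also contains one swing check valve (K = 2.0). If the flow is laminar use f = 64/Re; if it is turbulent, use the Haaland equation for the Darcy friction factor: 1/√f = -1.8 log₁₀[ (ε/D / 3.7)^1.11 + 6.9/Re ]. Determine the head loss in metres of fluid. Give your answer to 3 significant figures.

Reynolds number Re = ρVD/μ = 648 · 0.819 · 0.261 / 0.000172 = 8.053e+05.
Re > 4000 → turbulent. Relative roughness ε/D = 0.0019/0.261 = 0.00728. Haaland: 1/√f = -1.8 log₁₀[(0.00728/3.7)^1.11 + 6.9/8.053e+05] = -1.8 log₁₀[0.000991 + 8.57e-06] = 5.4, so f = 0.03429.
Total minor-loss coefficient ΣK = 1·2 = 2.
ΔP = [f·L/D + ΣK]·(ρV²/2) = [0.03429·6.21/0.261 + 2]·(648·0.819²/2) = [0.8159 + 2]·217.3 = 612 Pa.
Head loss h_f = ΔP/(ρg) = 612/(648·9.81) = 0.0963 m.

h_f ≈ 0.0963 m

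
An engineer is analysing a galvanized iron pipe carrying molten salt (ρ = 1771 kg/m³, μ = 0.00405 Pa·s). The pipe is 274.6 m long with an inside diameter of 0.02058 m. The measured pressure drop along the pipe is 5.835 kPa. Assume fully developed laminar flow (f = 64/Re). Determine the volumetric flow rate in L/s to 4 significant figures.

Q ≈ 0.02310 L/s

For laminar flow, f = 64/Re with Re = ρVD/μ, so Darcy-Weisbach reduces to ΔP = 32μLV/D². Solving for V: V = ΔP·D²/(32μL) = 5835·(0.02058)²/(32·0.00405·274.6) = 0.06944 m/s.
Check: Re = ρVD/μ = 1771·0.06944·0.02058/0.00405 = 624.9 < 2300, so the laminar assumption holds.
Q = V·A = 0.06944·(π/4·0.02058²) = 2.31e-05 m³/s = 0.02310 L/s.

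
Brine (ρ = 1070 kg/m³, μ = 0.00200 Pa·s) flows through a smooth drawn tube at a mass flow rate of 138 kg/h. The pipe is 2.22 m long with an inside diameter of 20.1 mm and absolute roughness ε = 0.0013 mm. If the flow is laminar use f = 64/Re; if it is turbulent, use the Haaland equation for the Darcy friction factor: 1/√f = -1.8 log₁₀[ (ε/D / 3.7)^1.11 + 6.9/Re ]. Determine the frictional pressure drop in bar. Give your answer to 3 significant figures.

ΔP ≈ 3.97×10^-4 bar

ṁ = 138 kg/h = 138/3600 = 0.03833 kg/s.
A = πD²/4 = π(0.0201)²/4 = 0.0003173 m²; mean velocity V = ṁ/(ρA) = 0.03833/(1070 · 0.0003173) = 0.1129 m/s.
Reynolds number Re = ρVD/μ = 1070 · 0.1129 · 0.0201 / 0.002 = 1214.
Re < 2300 → laminar flow, so f = 64/Re = 64/1214 = 0.05271 (the turbulent correlation is not needed).
Darcy-Weisbach: ΔP = f(L/D)(ρV²/2) = 0.05271·(2.22/0.0201)·(1070·0.1129²/2) = 0.05271·110.4·6.82 = 39.71 Pa.
ΔP = 39.71 Pa = 3.97×10^-4 bar.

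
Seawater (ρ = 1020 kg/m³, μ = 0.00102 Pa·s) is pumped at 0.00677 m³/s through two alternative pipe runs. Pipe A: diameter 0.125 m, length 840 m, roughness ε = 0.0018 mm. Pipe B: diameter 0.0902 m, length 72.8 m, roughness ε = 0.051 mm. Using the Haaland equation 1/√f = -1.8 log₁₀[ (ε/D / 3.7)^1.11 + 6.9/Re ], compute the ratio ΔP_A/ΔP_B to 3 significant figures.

ΔP_A/ΔP_B ≈ 2.13

Pipe A: V = Q/A = 0.00677/0.01227 = 0.5517 m/s; Re = 6.896e+04; ε/D = 1.44e-05; Haaland → f = 0.01933; ΔP_A = f(L/D)(ρV²/2) = 2.017e+04 Pa.
Pipe B: V = Q/A = 0.00677/0.00639 = 1.059 m/s; Re = 9.556e+04; ε/D = 0.000565; Haaland → f = 0.02045; ΔP_B = f(L/D)(ρV²/2) = 9448 Pa.
ΔP_A/ΔP_B = 2.017e+04/9448 = 2.13.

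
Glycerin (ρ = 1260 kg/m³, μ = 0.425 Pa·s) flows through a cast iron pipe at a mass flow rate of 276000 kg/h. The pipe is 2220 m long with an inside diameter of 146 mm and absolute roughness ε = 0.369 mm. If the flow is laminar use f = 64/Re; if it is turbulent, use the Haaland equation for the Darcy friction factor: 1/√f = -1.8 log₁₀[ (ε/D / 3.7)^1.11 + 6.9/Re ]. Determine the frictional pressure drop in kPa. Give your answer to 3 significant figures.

ΔP ≈ 5150 kPa

ṁ = 276000 kg/h = 276000/3600 = 76.67 kg/s.
A = πD²/4 = π(0.146)²/4 = 0.01674 m²; mean velocity V = ṁ/(ρA) = 76.67/(1260 · 0.01674) = 3.634 m/s.
Reynolds number Re = ρVD/μ = 1260 · 3.634 · 0.146 / 0.425 = 1573.
Re < 2300 → laminar flow, so f = 64/Re = 64/1573 = 0.04068 (the turbulent correlation is not needed).
Darcy-Weisbach: ΔP = f(L/D)(ρV²/2) = 0.04068·(2220/0.146)·(1260·3.634²/2) = 0.04068·1.521e+04·8322 = 5.148e+06 Pa.
ΔP = 5.148e+06 Pa = 5150 kPa.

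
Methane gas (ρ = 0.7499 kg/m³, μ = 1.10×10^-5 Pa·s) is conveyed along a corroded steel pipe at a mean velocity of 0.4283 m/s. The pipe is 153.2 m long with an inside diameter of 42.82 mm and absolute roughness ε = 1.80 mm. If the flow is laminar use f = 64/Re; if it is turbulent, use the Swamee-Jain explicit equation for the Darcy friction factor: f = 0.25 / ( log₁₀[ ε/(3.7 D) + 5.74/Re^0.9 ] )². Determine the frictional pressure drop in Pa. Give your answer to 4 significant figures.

Reynolds number Re = ρVD/μ = 0.7499 · 0.4283 · 0.04282 / 1.1e-05 = 1250.
Re < 2300 → laminar flow, so f = 64/Re = 64/1250 = 0.05119 (the turbulent correlation is not needed).
Darcy-Weisbach: ΔP = f(L/D)(ρV²/2) = 0.05119·(153.2/0.04282)·(0.7499·0.4283²/2) = 0.05119·3578·0.06878 = 12.6 Pa.

ΔP ≈ 12.60 Pa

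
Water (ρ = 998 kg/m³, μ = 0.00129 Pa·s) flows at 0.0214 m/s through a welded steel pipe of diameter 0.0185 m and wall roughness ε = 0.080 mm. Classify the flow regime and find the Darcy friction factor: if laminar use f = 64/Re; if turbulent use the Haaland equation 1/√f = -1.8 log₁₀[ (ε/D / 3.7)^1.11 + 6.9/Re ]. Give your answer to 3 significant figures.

f ≈ 0.209

Re = ρVD/μ = 998·0.0214·0.0185/0.00129 = 306.3.
Re < 2300 → laminar, so f = 64/Re = 0.209 (roughness is irrelevant in laminar flow).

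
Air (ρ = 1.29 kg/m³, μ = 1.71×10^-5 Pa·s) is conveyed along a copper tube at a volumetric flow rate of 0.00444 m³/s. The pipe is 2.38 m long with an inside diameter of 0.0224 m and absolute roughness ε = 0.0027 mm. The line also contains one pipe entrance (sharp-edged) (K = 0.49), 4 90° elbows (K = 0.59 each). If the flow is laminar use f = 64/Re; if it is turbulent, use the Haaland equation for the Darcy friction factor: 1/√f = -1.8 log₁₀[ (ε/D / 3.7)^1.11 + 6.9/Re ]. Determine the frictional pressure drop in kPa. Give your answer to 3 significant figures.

Cross-sectional area A = πD²/4 = π(0.0224)²/4 = 0.0003941 m²; mean velocity V = Q/A = 0.00444/0.0003941 = 11.27 m/s.
Reynolds number Re = ρVD/μ = 1.29 · 11.27 · 0.0224 / 1.71e-05 = 1.904e+04.
Re > 4000 → turbulent. Relative roughness ε/D = 2.7e-06/0.0224 = 0.000121. Haaland: 1/√f = -1.8 log₁₀[(0.000121/3.7)^1.11 + 6.9/1.904e+04] = -1.8 log₁₀[1.05e-05 + 0.000362] = 6.171, so f = 0.02626.
Total minor-loss coefficient ΣK = 1·0.49 + 4·0.59 = 2.85.
ΔP = [f·L/D + ΣK]·(ρV²/2) = [0.02626·2.38/0.0224 + 2.85]·(1.29·11.27²/2) = [2.79 + 2.85]·81.88 = 461.8 Pa.
ΔP = 461.8 Pa = 0.462 kPa.

ΔP ≈ 0.462 kPa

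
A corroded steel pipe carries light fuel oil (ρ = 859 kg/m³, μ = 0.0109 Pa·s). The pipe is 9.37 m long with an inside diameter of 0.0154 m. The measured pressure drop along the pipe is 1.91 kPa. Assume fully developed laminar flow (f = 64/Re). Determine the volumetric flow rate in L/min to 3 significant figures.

For laminar flow, f = 64/Re with Re = ρVD/μ, so Darcy-Weisbach reduces to ΔP = 32μLV/D². Solving for V: V = ΔP·D²/(32μL) = 1910·(0.0154)²/(32·0.0109·9.37) = 0.1386 m/s.
Check: Re = ρVD/μ = 859·0.1386·0.0154/0.0109 = 168.2 < 2300, so the laminar assumption holds.
Q = V·A = 0.1386·(π/4·0.0154²) = 2.582e-05 m³/s = 1.55 L/min.

Q ≈ 1.55 L/min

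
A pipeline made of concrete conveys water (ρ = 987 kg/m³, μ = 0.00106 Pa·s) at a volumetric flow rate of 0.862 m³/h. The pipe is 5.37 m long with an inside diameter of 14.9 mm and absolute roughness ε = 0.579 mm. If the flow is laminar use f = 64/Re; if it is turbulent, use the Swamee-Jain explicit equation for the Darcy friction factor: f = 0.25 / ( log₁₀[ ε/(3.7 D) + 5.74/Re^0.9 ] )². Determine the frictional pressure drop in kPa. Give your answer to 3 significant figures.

Q = 0.862 m³/h = 0.862/3600 = 0.0002394 m³/s.
Cross-sectional area A = πD²/4 = π(0.0149)²/4 = 0.0001744 m²; mean velocity V = Q/A = 0.0002394/0.0001744 = 1.373 m/s.
Reynolds number Re = ρVD/μ = 987 · 1.373 · 0.0149 / 0.00106 = 1.905e+04.
Re > 4000 → turbulent. Relative roughness ε/D = 0.000579/0.0149 = 0.0389. Swamee-Jain: f = 0.25/(log₁₀[0.0389/3.7 + 5.74/1.905e+04^0.9])² = 0.25/(log₁₀[0.0105 + 0.000807])² = 0.25/(-1.947)² = 0.06598.
Darcy-Weisbach: ΔP = f(L/D)(ρV²/2) = 0.06598·(5.37/0.0149)·(987·1.373²/2) = 0.06598·360.4·930.6 = 2.213e+04 Pa.
ΔP = 2.213e+04 Pa = 22.1 kPa.

ΔP ≈ 22.1 kPa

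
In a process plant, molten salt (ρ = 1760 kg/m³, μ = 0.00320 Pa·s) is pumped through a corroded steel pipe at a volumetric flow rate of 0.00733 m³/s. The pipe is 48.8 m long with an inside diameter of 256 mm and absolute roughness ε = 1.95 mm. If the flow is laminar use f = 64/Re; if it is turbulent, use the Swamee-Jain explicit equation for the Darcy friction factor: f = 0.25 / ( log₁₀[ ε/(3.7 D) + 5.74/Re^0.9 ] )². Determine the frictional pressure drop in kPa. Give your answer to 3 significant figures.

ΔP ≈ 0.131 kPa

Cross-sectional area A = πD²/4 = π(0.256)²/4 = 0.05147 m²; mean velocity V = Q/A = 0.00733/0.05147 = 0.1424 m/s.
Reynolds number Re = ρVD/μ = 1760 · 0.1424 · 0.256 / 0.0032 = 2.005e+04.
Re > 4000 → turbulent. Relative roughness ε/D = 0.00195/0.256 = 0.00762. Swamee-Jain: f = 0.25/(log₁₀[0.00762/3.7 + 5.74/2.005e+04^0.9])² = 0.25/(log₁₀[0.00206 + 0.000771])² = 0.25/(-2.548)² = 0.0385.
Darcy-Weisbach: ΔP = f(L/D)(ρV²/2) = 0.0385·(48.8/0.256)·(1760·0.1424²/2) = 0.0385·190.6·17.85 = 131 Pa.
ΔP = 131 Pa = 0.131 kPa.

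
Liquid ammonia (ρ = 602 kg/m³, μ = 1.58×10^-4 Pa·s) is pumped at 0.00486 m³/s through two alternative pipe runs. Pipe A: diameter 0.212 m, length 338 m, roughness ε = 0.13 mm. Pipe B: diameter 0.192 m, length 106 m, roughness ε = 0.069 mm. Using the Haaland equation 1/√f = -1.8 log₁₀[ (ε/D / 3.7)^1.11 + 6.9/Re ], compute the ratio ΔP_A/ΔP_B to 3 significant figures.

ΔP_A/ΔP_B ≈ 2.08

Pipe A: V = Q/A = 0.00486/0.0353 = 0.1377 m/s; Re = 1.112e+05; ε/D = 0.000613; Haaland → f = 0.02028; ΔP_A = f(L/D)(ρV²/2) = 184.5 Pa.
Pipe B: V = Q/A = 0.00486/0.02895 = 0.1679 m/s; Re = 1.228e+05; ε/D = 0.000359; Haaland → f = 0.01892; ΔP_B = f(L/D)(ρV²/2) = 88.57 Pa.
ΔP_A/ΔP_B = 184.5/88.57 = 2.08.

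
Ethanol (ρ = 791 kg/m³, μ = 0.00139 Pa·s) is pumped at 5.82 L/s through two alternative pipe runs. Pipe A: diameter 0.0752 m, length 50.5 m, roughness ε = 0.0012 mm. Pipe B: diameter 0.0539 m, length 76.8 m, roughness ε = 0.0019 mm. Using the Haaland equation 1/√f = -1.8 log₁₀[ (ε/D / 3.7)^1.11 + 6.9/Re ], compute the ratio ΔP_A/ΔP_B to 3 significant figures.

ΔP_A/ΔP_B ≈ 0.133

Pipe A: V = Q/A = 0.00582/0.004441 = 1.31 m/s; Re = 5.608e+04; ε/D = 1.6e-05; Haaland → f = 0.02023; ΔP_A = f(L/D)(ρV²/2) = 9226 Pa.
Pipe B: V = Q/A = 0.00582/0.002282 = 2.551 m/s; Re = 7.824e+04; ε/D = 3.53e-05; Haaland → f = 0.0189; ΔP_B = f(L/D)(ρV²/2) = 6.928e+04 Pa.
ΔP_A/ΔP_B = 9226/6.928e+04 = 0.133.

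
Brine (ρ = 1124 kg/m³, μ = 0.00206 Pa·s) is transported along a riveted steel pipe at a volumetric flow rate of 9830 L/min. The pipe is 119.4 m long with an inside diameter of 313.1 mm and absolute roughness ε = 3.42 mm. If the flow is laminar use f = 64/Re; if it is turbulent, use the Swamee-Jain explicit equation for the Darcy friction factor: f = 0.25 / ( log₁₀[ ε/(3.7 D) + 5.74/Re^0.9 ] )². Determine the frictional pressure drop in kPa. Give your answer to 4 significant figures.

ΔP ≈ 38.15 kPa

Q = 9830 L/min = 9830/60000 = 0.1638 m³/s.
Cross-sectional area A = πD²/4 = π(0.3131)²/4 = 0.07699 m²; mean velocity V = Q/A = 0.1638/0.07699 = 2.128 m/s.
Reynolds number Re = ρVD/μ = 1124 · 2.128 · 0.3131 / 0.00206 = 3.635e+05.
Re > 4000 → turbulent. Relative roughness ε/D = 0.00342/0.3131 = 0.0109. Swamee-Jain: f = 0.25/(log₁₀[0.0109/3.7 + 5.74/3.635e+05^0.9])² = 0.25/(log₁₀[0.00295 + 5.68e-05])² = 0.25/(-2.522)² = 0.03932.
Darcy-Weisbach: ΔP = f(L/D)(ρV²/2) = 0.03932·(119.4/0.3131)·(1124·2.128²/2) = 0.03932·381.3·2545 = 3.815e+04 Pa.
ΔP = 3.815e+04 Pa = 38.15 kPa.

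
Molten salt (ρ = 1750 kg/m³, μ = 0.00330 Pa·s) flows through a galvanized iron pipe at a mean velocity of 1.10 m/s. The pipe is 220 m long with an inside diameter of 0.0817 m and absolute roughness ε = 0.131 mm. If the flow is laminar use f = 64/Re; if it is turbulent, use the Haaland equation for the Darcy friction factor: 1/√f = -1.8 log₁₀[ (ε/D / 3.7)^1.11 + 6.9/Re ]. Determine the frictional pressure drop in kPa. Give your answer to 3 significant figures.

Reynolds number Re = ρVD/μ = 1750 · 1.1 · 0.0817 / 0.0033 = 4.766e+04.
Re > 4000 → turbulent. Relative roughness ε/D = 0.000131/0.0817 = 0.0016. Haaland: 1/√f = -1.8 log₁₀[(0.0016/3.7)^1.11 + 6.9/4.766e+04] = -1.8 log₁₀[0.000185 + 0.000145] = 6.267, so f = 0.02546.
Darcy-Weisbach: ΔP = f(L/D)(ρV²/2) = 0.02546·(220/0.0817)·(1750·1.1²/2) = 0.02546·2693·1059 = 7.258e+04 Pa.
ΔP = 7.258e+04 Pa = 72.6 kPa.

ΔP ≈ 72.6 kPa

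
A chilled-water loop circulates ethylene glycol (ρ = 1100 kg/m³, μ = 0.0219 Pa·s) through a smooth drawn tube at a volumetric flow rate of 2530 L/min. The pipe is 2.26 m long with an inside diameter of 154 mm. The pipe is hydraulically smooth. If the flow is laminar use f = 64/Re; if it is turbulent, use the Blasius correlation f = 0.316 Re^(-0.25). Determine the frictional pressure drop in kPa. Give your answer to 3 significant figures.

Q = 2530 L/min = 2530/60000 = 0.04217 m³/s.
Cross-sectional area A = πD²/4 = π(0.154)²/4 = 0.01863 m²; mean velocity V = Q/A = 0.04217/0.01863 = 2.264 m/s.
Reynolds number Re = ρVD/μ = 1100 · 2.264 · 0.154 / 0.0219 = 1.751e+04.
Re > 4000 → turbulent. Smooth-pipe (Blasius): f = 0.316 Re^(-0.25) = 0.316/(1.751e+04)^0.25 = 0.02747.
Darcy-Weisbach: ΔP = f(L/D)(ρV²/2) = 0.02747·(2.26/0.154)·(1100·2.264²/2) = 0.02747·14.68·2819 = 1136 Pa.
ΔP = 1136 Pa = 1.14 kPa.

ΔP ≈ 1.14 kPa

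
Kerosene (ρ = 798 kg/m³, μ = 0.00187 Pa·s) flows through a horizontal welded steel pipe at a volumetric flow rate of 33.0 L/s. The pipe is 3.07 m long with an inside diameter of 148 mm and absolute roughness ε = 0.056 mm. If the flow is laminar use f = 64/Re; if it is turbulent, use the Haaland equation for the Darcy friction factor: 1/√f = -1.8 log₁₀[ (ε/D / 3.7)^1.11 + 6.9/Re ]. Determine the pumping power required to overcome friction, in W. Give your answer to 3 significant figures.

Q = 33.0 L/s = 33.0/1000 = 0.033 m³/s.
Cross-sectional area A = πD²/4 = π(0.148)²/4 = 0.0172 m²; mean velocity V = Q/A = 0.033/0.0172 = 1.918 m/s.
Reynolds number Re = ρVD/μ = 798 · 1.918 · 0.148 / 0.00187 = 1.212e+05.
Re > 4000 → turbulent. Relative roughness ε/D = 5.6e-05/0.148 = 0.000378. Haaland: 1/√f = -1.8 log₁₀[(0.000378/3.7)^1.11 + 6.9/1.212e+05] = -1.8 log₁₀[3.72e-05 + 5.7e-05] = 7.247, so f = 0.01904.
Darcy-Weisbach: ΔP = f(L/D)(ρV²/2) = 0.01904·(3.07/0.148)·(798·1.918²/2) = 0.01904·20.74·1468 = 579.9 Pa.
Pumping power P = QΔP = 0.033·579.9 = 19.14 W = 19.1 W.

P ≈ 19.1 W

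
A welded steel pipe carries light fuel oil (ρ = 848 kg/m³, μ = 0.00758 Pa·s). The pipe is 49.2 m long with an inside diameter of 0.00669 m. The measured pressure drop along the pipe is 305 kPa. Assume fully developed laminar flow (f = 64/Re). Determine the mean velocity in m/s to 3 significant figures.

V ≈ 1.14 m/s

For laminar flow, f = 64/Re with Re = ρVD/μ, so Darcy-Weisbach reduces to ΔP = 32μLV/D². Solving for V: V = ΔP·D²/(32μL) = 3.05e+05·(0.00669)²/(32·0.00758·49.2) = 1.144 m/s.
Check: Re = ρVD/μ = 848·1.144·0.00669/0.00758 = 856.1 < 2300, so the laminar assumption holds.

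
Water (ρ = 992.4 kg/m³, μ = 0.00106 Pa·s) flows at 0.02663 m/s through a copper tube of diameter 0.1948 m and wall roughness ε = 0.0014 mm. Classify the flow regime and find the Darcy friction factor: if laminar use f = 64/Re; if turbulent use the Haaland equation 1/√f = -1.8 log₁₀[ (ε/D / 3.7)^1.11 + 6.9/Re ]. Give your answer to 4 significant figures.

Re = ρVD/μ = 992.4·0.02663·0.1948/0.00106 = 4857.
Re > 4000 → turbulent. ε/D = 1.4e-06/0.1948 = 7.19e-06; Haaland: 1/√f = -1.8 log₁₀[4.57e-07 + 0.00142] = 5.125, so f = 0.03807.

f ≈ 0.03807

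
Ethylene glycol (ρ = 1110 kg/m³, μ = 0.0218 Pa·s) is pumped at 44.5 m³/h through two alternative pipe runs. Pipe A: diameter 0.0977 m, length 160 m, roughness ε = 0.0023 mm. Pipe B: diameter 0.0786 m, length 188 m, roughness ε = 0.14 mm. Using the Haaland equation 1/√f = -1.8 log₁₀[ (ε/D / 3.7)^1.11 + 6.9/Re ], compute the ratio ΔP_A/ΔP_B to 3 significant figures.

Pipe A: V = Q/A = 0.01236/0.007497 = 1.649 m/s; Re = 8202; ε/D = 2.35e-05; Haaland → f = 0.03266; ΔP_A = f(L/D)(ρV²/2) = 8.07e+04 Pa.
Pipe B: V = Q/A = 0.01236/0.004852 = 2.548 m/s; Re = 1.02e+04; ε/D = 0.00178; Haaland → f = 0.03311; ΔP_B = f(L/D)(ρV²/2) = 2.852e+05 Pa.
ΔP_A/ΔP_B = 8.07e+04/2.852e+05 = 0.283.

ΔP_A/ΔP_B ≈ 0.283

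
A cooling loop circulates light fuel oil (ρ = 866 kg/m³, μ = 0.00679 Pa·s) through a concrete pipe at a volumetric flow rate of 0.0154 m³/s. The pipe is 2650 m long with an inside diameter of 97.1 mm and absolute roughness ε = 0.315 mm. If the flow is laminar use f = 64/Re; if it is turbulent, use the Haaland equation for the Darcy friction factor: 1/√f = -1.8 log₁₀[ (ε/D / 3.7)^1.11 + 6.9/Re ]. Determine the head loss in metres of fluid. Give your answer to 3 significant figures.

Cross-sectional area A = πD²/4 = π(0.0971)²/4 = 0.007405 m²; mean velocity V = Q/A = 0.0154/0.007405 = 2.08 m/s.
Reynolds number Re = ρVD/μ = 866 · 2.08 · 0.0971 / 0.00679 = 2.575e+04.
Re > 4000 → turbulent. Relative roughness ε/D = 0.000315/0.0971 = 0.00324. Haaland: 1/√f = -1.8 log₁₀[(0.00324/3.7)^1.11 + 6.9/2.575e+04] = -1.8 log₁₀[0.000404 + 0.000268] = 5.711, so f = 0.03066.
Darcy-Weisbach: ΔP = f(L/D)(ρV²/2) = 0.03066·(2650/0.0971)·(866·2.08²/2) = 0.03066·2.729e+04·1873 = 1.567e+06 Pa.
Head loss h_f = ΔP/(ρg) = 1.567e+06/(866·9.81) = 184 m.

h_f ≈ 184 m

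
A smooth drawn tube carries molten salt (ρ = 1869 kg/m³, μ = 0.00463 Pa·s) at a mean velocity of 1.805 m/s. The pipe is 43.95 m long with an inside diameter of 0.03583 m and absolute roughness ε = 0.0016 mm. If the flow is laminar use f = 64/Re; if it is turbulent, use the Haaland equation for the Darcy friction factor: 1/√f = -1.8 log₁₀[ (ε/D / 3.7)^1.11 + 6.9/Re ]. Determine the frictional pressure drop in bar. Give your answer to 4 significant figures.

ΔP ≈ 0.9033 bar

Reynolds number Re = ρVD/μ = 1869 · 1.805 · 0.03583 / 0.00463 = 2.611e+04.
Re > 4000 → turbulent. Relative roughness ε/D = 1.6e-06/0.03583 = 4.47e-05. Haaland: 1/√f = -1.8 log₁₀[(4.47e-05/3.7)^1.11 + 6.9/2.611e+04] = -1.8 log₁₀[3.47e-06 + 0.000264] = 6.43, so f = 0.02419.
Darcy-Weisbach: ΔP = f(L/D)(ρV²/2) = 0.02419·(43.95/0.03583)·(1869·1.805²/2) = 0.02419·1227·3045 = 9.033e+04 Pa.
ΔP = 9.033e+04 Pa = 0.9033 bar.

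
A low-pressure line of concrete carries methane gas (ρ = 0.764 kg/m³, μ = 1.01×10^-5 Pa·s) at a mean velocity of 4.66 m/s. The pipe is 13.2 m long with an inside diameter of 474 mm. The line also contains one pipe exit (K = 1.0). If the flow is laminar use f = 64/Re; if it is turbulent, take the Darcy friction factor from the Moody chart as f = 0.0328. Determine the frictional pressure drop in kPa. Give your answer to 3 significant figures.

Reynolds number Re = ρVD/μ = 0.764 · 4.66 · 0.474 / 1.01e-05 = 1.671e+05.
Re > 4000 → turbulent; use the Moody-chart value f = 0.0328.
Total minor-loss coefficient ΣK = 1·1 = 1.
ΔP = [f·L/D + ΣK]·(ρV²/2) = [0.0328·13.2/0.474 + 1]·(0.764·4.66²/2) = [0.9134 + 1]·8.295 = 15.87 Pa.
ΔP = 15.87 Pa = 0.0159 kPa.

ΔP ≈ 0.0159 kPa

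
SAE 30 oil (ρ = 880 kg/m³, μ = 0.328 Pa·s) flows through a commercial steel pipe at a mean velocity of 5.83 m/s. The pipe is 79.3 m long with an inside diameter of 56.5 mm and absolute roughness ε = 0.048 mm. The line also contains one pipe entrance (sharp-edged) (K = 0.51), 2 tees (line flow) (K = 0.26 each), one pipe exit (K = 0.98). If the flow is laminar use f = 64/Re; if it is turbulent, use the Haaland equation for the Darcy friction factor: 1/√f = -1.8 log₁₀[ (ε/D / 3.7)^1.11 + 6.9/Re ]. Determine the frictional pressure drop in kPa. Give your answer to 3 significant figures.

ΔP ≈ 1550 kPa

Reynolds number Re = ρVD/μ = 880 · 5.83 · 0.0565 / 0.328 = 883.7.
Re < 2300 → laminar flow, so f = 64/Re = 64/883.7 = 0.07242 (the turbulent correlation is not needed).
Total minor-loss coefficient ΣK = 1·0.51 + 2·0.26 + 1·0.98 = 2.01.
ΔP = [f·L/D + ΣK]·(ρV²/2) = [0.07242·79.3/0.0565 + 2.01]·(880·5.83²/2) = [101.6 + 2.01]·1.496e+04 = 1.55e+06 Pa.
ΔP = 1.55e+06 Pa = 1550 kPa.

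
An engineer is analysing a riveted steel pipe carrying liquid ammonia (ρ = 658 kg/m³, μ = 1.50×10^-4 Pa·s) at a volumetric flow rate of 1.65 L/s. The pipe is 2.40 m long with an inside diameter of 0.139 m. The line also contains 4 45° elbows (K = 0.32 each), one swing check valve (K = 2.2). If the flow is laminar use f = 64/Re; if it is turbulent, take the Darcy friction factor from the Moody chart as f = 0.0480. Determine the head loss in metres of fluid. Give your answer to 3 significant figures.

Q = 1.65 L/s = 1.65/1000 = 0.00165 m³/s.
Cross-sectional area A = πD²/4 = π(0.139)²/4 = 0.01517 m²; mean velocity V = Q/A = 0.00165/0.01517 = 0.1087 m/s.
Reynolds number Re = ρVD/μ = 658 · 0.1087 · 0.139 / 0.00015 = 6.63e+04.
Re > 4000 → turbulent; use the Moody-chart value f = 0.0480.
Total minor-loss coefficient ΣK = 4·0.32 + 1·2.2 = 3.48.
ΔP = [f·L/D + ΣK]·(ρV²/2) = [0.048·2.4/0.139 + 3.48]·(658·0.1087²/2) = [0.8288 + 3.48]·3.89 = 16.76 Pa.
Head loss h_f = ΔP/(ρg) = 16.76/(658·9.81) = 0.00260 m.

h_f ≈ 0.00260 m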